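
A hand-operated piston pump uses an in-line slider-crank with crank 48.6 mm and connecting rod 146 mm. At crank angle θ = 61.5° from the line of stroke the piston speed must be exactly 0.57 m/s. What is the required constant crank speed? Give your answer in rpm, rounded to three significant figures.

109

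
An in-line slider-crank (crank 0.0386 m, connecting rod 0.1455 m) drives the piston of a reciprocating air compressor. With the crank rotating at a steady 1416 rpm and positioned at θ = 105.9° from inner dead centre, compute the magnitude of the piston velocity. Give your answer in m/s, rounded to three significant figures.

5.09

ω = 2π·1416/60 = 148.3 rad/s
For an in-line slider-crank, x = r cosθ + √(L² − r² sin²θ), so v = −rω sinθ·[1 + r cosθ/√(L² − r² sin²θ)].
With r = 0.0386 m, L = 0.1455 m, θ = 105.9°: √(L² − r² sin²θ) = 0.14068 m.
v = −0.0386·148.3·0.96174·[1 + 0.0386·-0.27396/0.14068] = -5.091 m/s.
|v| = 5.091 m/s.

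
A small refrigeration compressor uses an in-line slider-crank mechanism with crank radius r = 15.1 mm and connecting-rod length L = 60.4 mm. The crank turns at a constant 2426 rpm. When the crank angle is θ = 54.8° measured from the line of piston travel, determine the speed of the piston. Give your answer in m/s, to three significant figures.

3.60

ω = 2π·2426/60 = 254.1 rad/s
For an in-line slider-crank, x = r cosθ + √(L² − r² sin²θ), so v = −rω sinθ·[1 + r cosθ/√(L² − r² sin²θ)].
With r = 0.0151 m, L = 0.0604 m, θ = 54.8°: √(L² − r² sin²θ) = 0.059126 m.
v = −0.0151·254.1·0.81714·[1 + 0.0151·0.57643/0.059126] = -3.5962 m/s.
|v| = 3.5962 m/s.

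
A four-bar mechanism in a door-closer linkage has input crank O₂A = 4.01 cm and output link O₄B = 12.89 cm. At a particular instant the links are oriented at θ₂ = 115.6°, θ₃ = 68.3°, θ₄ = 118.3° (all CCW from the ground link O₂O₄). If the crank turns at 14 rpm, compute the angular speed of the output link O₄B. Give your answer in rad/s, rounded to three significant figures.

0.438

ω₂ = 1.466 rad/s (from 14 rpm).
Differentiating the loop-closure r₂e^{iθ₂}+r₃e^{iθ₃}=r₁+r₄e^{iθ₄} gives r₂ω₂e^{iθ₂}+r₃ω₃e^{iθ₃}=r₄ω₄e^{iθ₄}.
Eliminating the other unknown: ω₄ = r₂ω₂ sin(θ₂−θ₃) / [r₄ sin(θ₄−θ₃)].
Numerator sine = +0.73491; denominator sine = +0.76604.
Result = 0.0401·1.466·(+0.73491) / (0.1289·(+0.76604)) = +0.43755 rad/s; magnitude 0.43755 rad/s.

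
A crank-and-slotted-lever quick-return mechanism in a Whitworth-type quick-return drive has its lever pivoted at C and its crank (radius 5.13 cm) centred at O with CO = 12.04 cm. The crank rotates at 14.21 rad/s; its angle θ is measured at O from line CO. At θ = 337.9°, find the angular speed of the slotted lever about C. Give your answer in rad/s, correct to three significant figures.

ω = 14.21 rad/s
Crank pin A relative to C: A = (d + r cosθ, r sinθ); lever angle φ = atan2(r sinθ, d + r cosθ).
Differentiating tanφ: φ̇ = rω(d cosθ + r)/(d² + r² + 2dr cosθ).
d² + r² + 2dr cosθ = |CA|² = 0.0285733 m²;  d cosθ + r = +0.16285 m.
|ω_lever| = |0.0513·14.21·+0.16285| / 0.0285733 = 4.1548 rad/s.

4.15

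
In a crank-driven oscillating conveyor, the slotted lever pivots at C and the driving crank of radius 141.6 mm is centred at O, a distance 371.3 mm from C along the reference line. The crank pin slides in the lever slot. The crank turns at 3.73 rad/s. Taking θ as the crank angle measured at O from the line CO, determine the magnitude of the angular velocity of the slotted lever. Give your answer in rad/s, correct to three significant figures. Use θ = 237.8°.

ω = 3.73 rad/s
Crank pin A relative to C: A = (d + r cosθ, r sinθ); lever angle φ = atan2(r sinθ, d + r cosθ).
Differentiating tanφ: φ̇ = rω(d cosθ + r)/(d² + r² + 2dr cosθ).
d² + r² + 2dr cosθ = |CA|² = 0.101881 m²;  d cosθ + r = -0.056257 m.
|ω_lever| = |0.1416·3.73·-0.056257| / 0.101881 = 0.29164 rad/s.

0.292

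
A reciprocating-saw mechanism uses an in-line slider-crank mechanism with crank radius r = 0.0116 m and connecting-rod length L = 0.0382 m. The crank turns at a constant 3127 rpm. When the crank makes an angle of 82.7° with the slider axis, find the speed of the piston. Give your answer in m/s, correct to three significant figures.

ω = 2π·3127/60 = 327.5 rad/s
For an in-line slider-crank, x = r cosθ + √(L² − r² sin²θ), so v = −rω sinθ·[1 + r cosθ/√(L² − r² sin²θ)].
With r = 0.0116 m, L = 0.0382 m, θ = 82.7°: √(L² − r² sin²θ) = 0.036426 m.
v = −0.0116·327.5·0.99189·[1 + 0.0116·0.12706/0.036426] = -3.9202 m/s.
|v| = 3.9202 m/s.

3.92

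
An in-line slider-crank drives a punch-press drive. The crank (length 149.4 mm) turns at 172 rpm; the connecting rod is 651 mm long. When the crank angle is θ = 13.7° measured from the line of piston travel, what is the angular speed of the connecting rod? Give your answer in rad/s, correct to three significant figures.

4.02

ω = 18.01 rad/s (converted from 172 rpm).
The rod makes angle φ with the slider axis where L sinφ = r sinθ; differentiating, L cosφ·φ̇ = r ω cosθ.
L cosφ = √(L² − r² sin²θ) = 0.65004 m.
|ω_rod| = r ω |cosθ| / √(L² − r² sin²θ) = 0.1494·18.01·0.97155/0.65004 = 4.0219 rad/s.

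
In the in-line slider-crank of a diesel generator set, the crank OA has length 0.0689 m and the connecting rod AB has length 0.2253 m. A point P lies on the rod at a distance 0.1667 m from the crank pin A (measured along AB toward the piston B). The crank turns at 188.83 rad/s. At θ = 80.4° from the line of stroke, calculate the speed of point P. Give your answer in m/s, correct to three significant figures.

ω = 188.8 rad/s.  Crank-pin speed |V_A| = rω = 13.01 m/s, perpendicular to OA.
Rod angle: sinφ = −(r/L) sinθ ⇒ φ = -17.550°; ω_rod = −rω cosθ/√(L²−r²sin²θ) = -10.101 rad/s.
V_P = V_A + ω_rod × AP, with AP = 0.1667 m along the rod.
Components: V_Px = −rω sinθ − a·ω_rod·sinφ = -13.336 m/s;  V_Py = rω cosθ + a·ω_rod·cosφ = +0.56434 m/s.
|V_P| = √(V_Px² + V_Py²) = 13.348 m/s.

13.3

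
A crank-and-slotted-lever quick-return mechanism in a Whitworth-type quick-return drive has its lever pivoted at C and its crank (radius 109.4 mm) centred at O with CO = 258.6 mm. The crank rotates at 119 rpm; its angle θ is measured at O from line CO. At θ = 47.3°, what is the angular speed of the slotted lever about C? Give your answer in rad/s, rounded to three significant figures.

3.31

ω = 12.46 rad/s (from 119 rpm).
Crank pin A relative to C: A = (d + r cosθ, r sinθ); lever angle φ = atan2(r sinθ, d + r cosθ).
Differentiating tanφ: φ̇ = rω(d cosθ + r)/(d² + r² + 2dr cosθ).
d² + r² + 2dr cosθ = |CA|² = 0.117214 m²;  d cosθ + r = +0.28477 m.
|ω_lever| = |0.1094·12.46·+0.28477| / 0.117214 = 3.3122 rad/s.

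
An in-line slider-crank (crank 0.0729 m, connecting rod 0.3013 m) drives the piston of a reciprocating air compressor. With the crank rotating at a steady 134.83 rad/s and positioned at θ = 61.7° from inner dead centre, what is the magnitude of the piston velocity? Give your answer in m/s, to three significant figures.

9.67

ω = 134.8 rad/s
For an in-line slider-crank, x = r cosθ + √(L² − r² sin²θ), so v = −rω sinθ·[1 + r cosθ/√(L² − r² sin²θ)].
With r = 0.0729 m, L = 0.3013 m, θ = 61.7°: √(L² − r² sin²θ) = 0.29438 m.
v = −0.0729·134.8·0.88048·[1 + 0.0729·0.47409/0.29438] = -9.6703 m/s.
|v| = 9.6703 m/s.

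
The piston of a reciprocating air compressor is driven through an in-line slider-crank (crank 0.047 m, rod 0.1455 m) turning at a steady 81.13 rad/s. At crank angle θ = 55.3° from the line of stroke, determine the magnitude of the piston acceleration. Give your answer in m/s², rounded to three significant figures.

142

ω = 81.13 rad/s
x(θ) = r cosθ + √(L² − r² sin²θ); with ω constant, a = ω²·d²x/dθ².
d²x/dθ² = −r cosθ − r²(cos2θ)/√u − r⁴ sin²2θ/(4u^{3/2}),  u = L² − r² sin²θ = 0.0196771 m².
Substituting r = 0.047 m, L = 0.1455 m, θ = 55.3°: d²x/dθ² = -0.021603 m.
a = ω²·d²x/dθ² = (81.13)²·(-0.021603) = -142.19 m/s²;  |a| = 142.19 m/s².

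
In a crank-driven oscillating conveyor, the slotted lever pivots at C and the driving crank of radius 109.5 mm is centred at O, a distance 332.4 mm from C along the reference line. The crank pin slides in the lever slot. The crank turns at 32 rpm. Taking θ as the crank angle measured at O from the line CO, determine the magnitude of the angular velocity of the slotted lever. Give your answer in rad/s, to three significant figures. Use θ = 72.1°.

0.536

ω = 3.351 rad/s (from 32 rpm).
Crank pin A relative to C: A = (d + r cosθ, r sinθ); lever angle φ = atan2(r sinθ, d + r cosθ).
Differentiating tanφ: φ̇ = rω(d cosθ + r)/(d² + r² + 2dr cosθ).
d² + r² + 2dr cosθ = |CA|² = 0.144854 m²;  d cosθ + r = +0.21167 m.
|ω_lever| = |0.1095·3.351·+0.21167| / 0.144854 = 0.53618 rad/s.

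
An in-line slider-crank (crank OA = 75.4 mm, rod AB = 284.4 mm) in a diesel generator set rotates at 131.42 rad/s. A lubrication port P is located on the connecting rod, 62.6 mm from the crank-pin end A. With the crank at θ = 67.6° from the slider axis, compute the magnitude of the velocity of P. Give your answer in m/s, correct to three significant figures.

ω = 131.4 rad/s.  Crank-pin speed |V_A| = rω = 9.9091 m/s, perpendicular to OA.
Rod angle: sinφ = −(r/L) sinθ ⇒ φ = -14.189°; ω_rod = −rω cosθ/√(L²−r²sin²θ) = -13.695 rad/s.
V_P = V_A + ω_rod × AP, with AP = 0.0626 m along the rod.
Components: V_Px = −rω sinθ − a·ω_rod·sinφ = -9.3715 m/s;  V_Py = rω cosθ + a·ω_rod·cosφ = +2.9449 m/s.
|V_P| = √(V_Px² + V_Py²) = 9.8233 m/s.

9.82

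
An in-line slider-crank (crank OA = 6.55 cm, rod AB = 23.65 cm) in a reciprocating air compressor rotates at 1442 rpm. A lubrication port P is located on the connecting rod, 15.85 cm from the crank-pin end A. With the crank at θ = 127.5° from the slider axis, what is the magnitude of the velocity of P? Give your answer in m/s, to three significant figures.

ω = 151 rad/s.  Crank-pin speed |V_A| = rω = 9.8909 m/s, perpendicular to OA.
Rod angle: sinφ = −(r/L) sinθ ⇒ φ = -12.693°; ω_rod = −rω cosθ/√(L²−r²sin²θ) = +26.097 rad/s.
V_P = V_A + ω_rod × AP, with AP = 0.1585 m along the rod.
Components: V_Px = −rω sinθ − a·ω_rod·sinφ = -6.9381 m/s;  V_Py = rω cosθ + a·ω_rod·cosφ = -1.9858 m/s.
|V_P| = √(V_Px² + V_Py²) = 7.2167 m/s.

7.22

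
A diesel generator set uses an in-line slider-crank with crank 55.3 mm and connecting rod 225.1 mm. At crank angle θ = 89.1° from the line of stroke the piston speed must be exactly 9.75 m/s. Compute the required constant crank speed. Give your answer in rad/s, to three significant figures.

For an in-line slider-crank, |v_piston| = rω|sinθ|·[1 + r cosθ/√(L² − r² sin²θ)].
With r = 0.0553 m, L = 0.2251 m, θ = 89.1°: the bracketed kinematic factor |dx/dθ| = 0.055513 m.
ω = v/|dx/dθ| = 9.75/0.055513 = 175.63 rad/s.

176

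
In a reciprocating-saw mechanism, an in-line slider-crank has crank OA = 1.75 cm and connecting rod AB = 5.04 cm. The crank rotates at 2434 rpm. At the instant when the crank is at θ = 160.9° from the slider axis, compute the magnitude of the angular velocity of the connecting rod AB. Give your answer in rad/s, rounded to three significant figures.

84.2

ω = 254.9 rad/s (converted from 2434 rpm).
The rod makes angle φ with the slider axis where L sinφ = r sinθ; differentiating, L cosφ·φ̇ = r ω cosθ.
L cosφ = √(L² − r² sin²θ) = 0.050074 m.
|ω_rod| = r ω |cosθ| / √(L² − r² sin²θ) = 0.0175·254.9·0.94495/0.050074 = 84.176 rad/s.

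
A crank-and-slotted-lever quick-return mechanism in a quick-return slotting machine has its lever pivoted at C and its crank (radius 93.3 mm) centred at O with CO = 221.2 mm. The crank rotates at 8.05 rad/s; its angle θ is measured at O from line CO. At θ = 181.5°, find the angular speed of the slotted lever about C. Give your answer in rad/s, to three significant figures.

5.86

ω = 8.05 rad/s
Crank pin A relative to C: A = (d + r cosθ, r sinθ); lever angle φ = atan2(r sinθ, d + r cosθ).
Differentiating tanφ: φ̇ = rω(d cosθ + r)/(d² + r² + 2dr cosθ).
d² + r² + 2dr cosθ = |CA|² = 0.0163726 m²;  d cosθ + r = -0.12782 m.
|ω_lever| = |0.0933·8.05·-0.12782| / 0.0163726 = 5.8637 rad/s.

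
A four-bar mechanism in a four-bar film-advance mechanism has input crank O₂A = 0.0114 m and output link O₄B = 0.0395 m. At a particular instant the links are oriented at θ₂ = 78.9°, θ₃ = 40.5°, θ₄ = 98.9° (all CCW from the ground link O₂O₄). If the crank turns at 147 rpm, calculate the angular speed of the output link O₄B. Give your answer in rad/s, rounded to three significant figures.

ω₂ = 15.39 rad/s (from 147 rpm).
Differentiating the loop-closure r₂e^{iθ₂}+r₃e^{iθ₃}=r₁+r₄e^{iθ₄} gives r₂ω₂e^{iθ₂}+r₃ω₃e^{iθ₃}=r₄ω₄e^{iθ₄}.
Eliminating the other unknown: ω₄ = r₂ω₂ sin(θ₂−θ₃) / [r₄ sin(θ₄−θ₃)].
Numerator sine = +0.62115; denominator sine = +0.85173.
Result = 0.0114·15.39·(+0.62115) / (0.0395·(+0.85173)) = +3.24 rad/s; magnitude 3.24 rad/s.

3.24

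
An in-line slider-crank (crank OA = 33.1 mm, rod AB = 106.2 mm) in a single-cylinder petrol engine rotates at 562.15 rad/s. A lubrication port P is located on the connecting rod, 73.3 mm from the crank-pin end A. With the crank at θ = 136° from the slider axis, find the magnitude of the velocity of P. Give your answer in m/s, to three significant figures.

11.6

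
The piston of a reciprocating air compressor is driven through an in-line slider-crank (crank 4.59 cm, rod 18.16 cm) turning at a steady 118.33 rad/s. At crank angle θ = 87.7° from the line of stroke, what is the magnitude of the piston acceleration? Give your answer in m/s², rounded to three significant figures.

142

ω = 118.3 rad/s
x(θ) = r cosθ + √(L² − r² sin²θ); with ω constant, a = ω²·d²x/dθ².
d²x/dθ² = −r cosθ − r²(cos2θ)/√u − r⁴ sin²2θ/(4u^{3/2}),  u = L² − r² sin²θ = 0.0308751 m².
Substituting r = 0.0459 m, L = 0.1816 m, θ = 87.7°: d²x/dθ² = +0.010108 m.
a = ω²·d²x/dθ² = (118.3)²·(+0.010108) = +141.53 m/s²;  |a| = 141.53 m/s².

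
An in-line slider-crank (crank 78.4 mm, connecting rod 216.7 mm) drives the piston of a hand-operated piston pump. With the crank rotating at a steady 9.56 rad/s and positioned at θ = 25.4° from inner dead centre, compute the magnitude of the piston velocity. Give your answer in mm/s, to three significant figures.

ω = 9.56 rad/s
For an in-line slider-crank, x = r cosθ + √(L² − r² sin²θ), so v = −rω sinθ·[1 + r cosθ/√(L² − r² sin²θ)].
With r = 0.0784 m, L = 0.2167 m, θ = 25.4°: √(L² − r² sin²θ) = 0.21407 m.
v = −0.0784·9.56·0.42894·[1 + 0.0784·0.90334/0.21407] = -0.42785 m/s.
|v| = 0.42785 m/s = 427.85 mm/s.

428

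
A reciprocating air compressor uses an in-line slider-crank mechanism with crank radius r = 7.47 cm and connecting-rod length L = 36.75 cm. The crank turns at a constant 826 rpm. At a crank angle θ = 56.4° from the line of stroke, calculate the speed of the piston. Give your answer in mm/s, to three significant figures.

6000

ω = 2π·826/60 = 86.5 rad/s
For an in-line slider-crank, x = r cosθ + √(L² − r² sin²θ), so v = −rω sinθ·[1 + r cosθ/√(L² − r² sin²θ)].
With r = 0.0747 m, L = 0.3675 m, θ = 56.4°: √(L² − r² sin²θ) = 0.36219 m.
v = −0.0747·86.5·0.83292·[1 + 0.0747·0.55339/0.36219] = -5.9961 m/s.
|v| = 5.9961 m/s = 5996.1 mm/s.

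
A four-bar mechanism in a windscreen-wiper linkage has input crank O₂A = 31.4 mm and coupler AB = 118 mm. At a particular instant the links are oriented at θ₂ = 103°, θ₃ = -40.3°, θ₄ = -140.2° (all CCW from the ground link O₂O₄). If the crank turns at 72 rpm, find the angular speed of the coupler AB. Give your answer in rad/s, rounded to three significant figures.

ω₂ = 7.54 rad/s (from 72 rpm).
Differentiating the loop-closure r₂e^{iθ₂}+r₃e^{iθ₃}=r₁+r₄e^{iθ₄} gives r₂ω₂e^{iθ₂}+r₃ω₃e^{iθ₃}=r₄ω₄e^{iθ₄}.
Eliminating the other unknown: ω₃ = r₂ω₂ sin(θ₄−θ₂) / [r₃ sin(θ₃−θ₄)].
Numerator sine = +0.89259; denominator sine = +0.98511.
Result = 0.0314·7.54·(+0.89259) / (0.118·(+0.98511)) = +1.8179 rad/s; magnitude 1.8179 rad/s.

1.82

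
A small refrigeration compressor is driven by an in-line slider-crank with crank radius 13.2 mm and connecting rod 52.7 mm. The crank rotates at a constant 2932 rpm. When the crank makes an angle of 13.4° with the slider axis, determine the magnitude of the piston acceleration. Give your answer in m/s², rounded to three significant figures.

1490

ω = 2π·2932/60 = 307 rad/s
x(θ) = r cosθ + √(L² − r² sin²θ); with ω constant, a = ω²·d²x/dθ².
d²x/dθ² = −r cosθ − r²(cos2θ)/√u − r⁴ sin²2θ/(4u^{3/2}),  u = L² − r² sin²θ = 0.00276793 m².
Substituting r = 0.0132 m, L = 0.0527 m, θ = 13.4°: d²x/dθ² = -0.015807 m.
a = ω²·d²x/dθ² = (307)²·(-0.015807) = -1490.2 m/s²;  |a| = 1490.2 m/s².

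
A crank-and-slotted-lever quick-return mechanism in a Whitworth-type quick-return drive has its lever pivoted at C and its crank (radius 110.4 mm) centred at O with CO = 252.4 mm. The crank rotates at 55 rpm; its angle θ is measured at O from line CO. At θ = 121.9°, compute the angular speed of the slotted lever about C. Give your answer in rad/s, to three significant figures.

0.315

ω = 5.76 rad/s (from 55 rpm).
Crank pin A relative to C: A = (d + r cosθ, r sinθ); lever angle φ = atan2(r sinθ, d + r cosθ).
Differentiating tanφ: φ̇ = rω(d cosθ + r)/(d² + r² + 2dr cosθ).
d² + r² + 2dr cosθ = |CA|² = 0.0464441 m²;  d cosθ + r = -0.022978 m.
|ω_lever| = |0.1104·5.76·-0.022978| / 0.0464441 = 0.31459 rad/s.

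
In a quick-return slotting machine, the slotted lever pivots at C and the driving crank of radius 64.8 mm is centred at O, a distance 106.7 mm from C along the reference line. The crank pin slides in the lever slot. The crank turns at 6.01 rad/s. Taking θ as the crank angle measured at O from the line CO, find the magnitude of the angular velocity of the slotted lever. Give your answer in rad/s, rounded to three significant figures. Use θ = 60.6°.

ω = 6.01 rad/s
Crank pin A relative to C: A = (d + r cosθ, r sinθ); lever angle φ = atan2(r sinθ, d + r cosθ).
Differentiating tanφ: φ̇ = rω(d cosθ + r)/(d² + r² + 2dr cosθ).
d² + r² + 2dr cosθ = |CA|² = 0.0223723 m²;  d cosθ + r = +0.11718 m.
|ω_lever| = |0.0648·6.01·+0.11718| / 0.0223723 = 2.0398 rad/s.

2.04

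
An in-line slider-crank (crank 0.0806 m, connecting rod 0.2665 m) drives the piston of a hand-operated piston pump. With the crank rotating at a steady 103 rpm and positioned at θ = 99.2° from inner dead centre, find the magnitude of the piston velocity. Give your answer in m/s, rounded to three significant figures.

ω = 2π·103/60 = 10.79 rad/s
For an in-line slider-crank, x = r cosθ + √(L² − r² sin²θ), so v = −rω sinθ·[1 + r cosθ/√(L² − r² sin²θ)].
With r = 0.0806 m, L = 0.2665 m, θ = 99.2°: √(L² − r² sin²θ) = 0.25435 m.
v = −0.0806·10.79·0.98714·[1 + 0.0806·-0.15988/0.25435] = -0.8147 m/s.
|v| = 0.8147 m/s.

0.815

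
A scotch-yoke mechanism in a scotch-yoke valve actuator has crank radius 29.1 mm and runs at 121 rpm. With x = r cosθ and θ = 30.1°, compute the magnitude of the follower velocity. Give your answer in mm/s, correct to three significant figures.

185

ω = 12.67 rad/s (from 121 rpm).
x = r cosθ ⇒ ẋ = −rω sinθ.
|v| = rω|sinθ| = 0.0291·12.67·|sin 30.1°| = 0.18492 m/s = 184.92 mm/s.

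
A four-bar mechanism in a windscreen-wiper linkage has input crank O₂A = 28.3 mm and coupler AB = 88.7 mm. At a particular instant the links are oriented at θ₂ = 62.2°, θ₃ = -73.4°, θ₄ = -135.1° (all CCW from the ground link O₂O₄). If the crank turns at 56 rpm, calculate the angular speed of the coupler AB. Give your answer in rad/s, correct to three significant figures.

ω₂ = 5.864 rad/s (from 56 rpm).
Differentiating the loop-closure r₂e^{iθ₂}+r₃e^{iθ₃}=r₁+r₄e^{iθ₄} gives r₂ω₂e^{iθ₂}+r₃ω₃e^{iθ₃}=r₄ω₄e^{iθ₄}.
Eliminating the other unknown: ω₃ = r₂ω₂ sin(θ₄−θ₂) / [r₃ sin(θ₃−θ₄)].
Numerator sine = +0.29737; denominator sine = +0.88048.
Result = 0.0283·5.864·(+0.29737) / (0.0887·(+0.88048)) = +0.63193 rad/s; magnitude 0.63193 rad/s.

0.632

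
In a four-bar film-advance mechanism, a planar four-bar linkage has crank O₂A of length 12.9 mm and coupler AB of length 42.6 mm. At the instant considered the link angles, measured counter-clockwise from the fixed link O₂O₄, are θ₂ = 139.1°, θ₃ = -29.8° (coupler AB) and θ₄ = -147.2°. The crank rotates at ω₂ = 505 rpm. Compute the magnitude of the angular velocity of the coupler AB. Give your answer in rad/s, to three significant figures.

17.3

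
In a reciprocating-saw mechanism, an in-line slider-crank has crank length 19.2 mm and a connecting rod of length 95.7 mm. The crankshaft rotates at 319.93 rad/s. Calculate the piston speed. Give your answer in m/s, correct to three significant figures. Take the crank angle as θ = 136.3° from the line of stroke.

3.62

ω = 319.9 rad/s
For an in-line slider-crank, x = r cosθ + √(L² − r² sin²θ), so v = −rω sinθ·[1 + r cosθ/√(L² − r² sin²θ)].
With r = 0.0192 m, L = 0.0957 m, θ = 136.3°: √(L² − r² sin²θ) = 0.094776 m.
v = −0.0192·319.9·0.69088·[1 + 0.0192·-0.72297/0.094776] = -3.6223 m/s.
|v| = 3.6223 m/s.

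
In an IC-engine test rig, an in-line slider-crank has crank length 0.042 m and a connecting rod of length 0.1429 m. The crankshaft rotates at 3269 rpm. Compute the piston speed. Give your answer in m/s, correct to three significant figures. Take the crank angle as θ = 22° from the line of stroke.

6.86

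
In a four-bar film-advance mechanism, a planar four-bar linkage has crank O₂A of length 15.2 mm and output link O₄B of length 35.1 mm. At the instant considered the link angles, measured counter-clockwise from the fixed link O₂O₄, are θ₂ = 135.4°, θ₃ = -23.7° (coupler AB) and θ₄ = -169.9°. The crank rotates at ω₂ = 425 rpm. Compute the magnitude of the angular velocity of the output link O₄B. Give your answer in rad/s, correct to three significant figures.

ω₂ = 44.51 rad/s (from 425 rpm).
Differentiating the loop-closure r₂e^{iθ₂}+r₃e^{iθ₃}=r₁+r₄e^{iθ₄} gives r₂ω₂e^{iθ₂}+r₃ω₃e^{iθ₃}=r₄ω₄e^{iθ₄}.
Eliminating the other unknown: ω₄ = r₂ω₂ sin(θ₂−θ₃) / [r₄ sin(θ₄−θ₃)].
Numerator sine = +0.35674; denominator sine = -0.55630.
Result = 0.0152·44.51·(+0.35674) / (0.0351·(-0.55630)) = -12.359 rad/s; magnitude 12.359 rad/s.

12.4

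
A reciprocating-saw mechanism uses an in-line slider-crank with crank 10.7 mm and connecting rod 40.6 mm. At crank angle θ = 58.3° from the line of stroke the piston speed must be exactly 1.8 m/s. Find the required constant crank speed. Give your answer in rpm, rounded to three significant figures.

1650

For an in-line slider-crank, |v_piston| = rω|sinθ|·[1 + r cosθ/√(L² − r² sin²θ)].
With r = 0.0107 m, L = 0.0406 m, θ = 58.3°: the bracketed kinematic factor |dx/dθ| = 0.010397 m.
ω = v/|dx/dθ| = 1.8/0.010397 = 173.12 rad/s.
N = 60ω/(2π) = 1653.2 rpm.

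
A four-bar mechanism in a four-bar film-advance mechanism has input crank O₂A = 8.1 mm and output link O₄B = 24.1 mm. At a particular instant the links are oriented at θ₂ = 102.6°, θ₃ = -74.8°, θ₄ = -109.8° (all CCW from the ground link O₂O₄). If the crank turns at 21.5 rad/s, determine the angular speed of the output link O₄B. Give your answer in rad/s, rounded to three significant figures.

0.572

ω₂ = 21.5 rad/s
Differentiating the loop-closure r₂e^{iθ₂}+r₃e^{iθ₃}=r₁+r₄e^{iθ₄} gives r₂ω₂e^{iθ₂}+r₃ω₃e^{iθ₃}=r₄ω₄e^{iθ₄}.
Eliminating the other unknown: ω₄ = r₂ω₂ sin(θ₂−θ₃) / [r₄ sin(θ₄−θ₃)].
Numerator sine = +0.04536; denominator sine = -0.57358.
Result = 0.0081·21.5·(+0.04536) / (0.0241·(-0.57358)) = -0.5715 rad/s; magnitude 0.5715 rad/s.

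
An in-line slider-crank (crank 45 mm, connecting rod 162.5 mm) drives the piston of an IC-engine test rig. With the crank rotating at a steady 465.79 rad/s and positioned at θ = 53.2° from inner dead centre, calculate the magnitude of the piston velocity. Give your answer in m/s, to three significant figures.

19.6

ω = 465.8 rad/s
For an in-line slider-crank, x = r cosθ + √(L² − r² sin²θ), so v = −rω sinθ·[1 + r cosθ/√(L² − r² sin²θ)].
With r = 0.045 m, L = 0.1625 m, θ = 53.2°: √(L² − r² sin²θ) = 0.15845 m.
v = −0.045·465.8·0.80073·[1 + 0.045·0.59902/0.15845] = -19.639 m/s.
|v| = 19.639 m/s.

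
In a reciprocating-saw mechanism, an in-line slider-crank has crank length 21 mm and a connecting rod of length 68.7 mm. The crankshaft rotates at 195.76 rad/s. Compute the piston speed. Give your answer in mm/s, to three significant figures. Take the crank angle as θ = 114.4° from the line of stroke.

ω = 195.8 rad/s
For an in-line slider-crank, x = r cosθ + √(L² − r² sin²θ), so v = −rω sinθ·[1 + r cosθ/√(L² − r² sin²θ)].
With r = 0.021 m, L = 0.0687 m, θ = 114.4°: √(L² − r² sin²θ) = 0.065984 m.
v = −0.021·195.8·0.91068·[1 + 0.021·-0.41310/0.065984] = -3.2516 m/s.
|v| = 3.2516 m/s = 3251.6 mm/s.

3250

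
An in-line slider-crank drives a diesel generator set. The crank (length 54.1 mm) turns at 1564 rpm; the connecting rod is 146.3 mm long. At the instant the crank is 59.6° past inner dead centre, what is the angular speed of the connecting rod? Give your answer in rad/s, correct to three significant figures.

32.3

ω = 163.8 rad/s (converted from 1564 rpm).
The rod makes angle φ with the slider axis where L sinφ = r sinθ; differentiating, L cosφ·φ̇ = r ω cosθ.
L cosφ = √(L² − r² sin²θ) = 0.13866 m.
|ω_rod| = r ω |cosθ| / √(L² − r² sin²θ) = 0.0541·163.8·0.50603/0.13866 = 32.337 rad/s.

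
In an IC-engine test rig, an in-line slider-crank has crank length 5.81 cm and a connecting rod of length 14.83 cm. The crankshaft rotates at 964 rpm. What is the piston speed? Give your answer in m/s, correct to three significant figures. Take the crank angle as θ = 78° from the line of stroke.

6.24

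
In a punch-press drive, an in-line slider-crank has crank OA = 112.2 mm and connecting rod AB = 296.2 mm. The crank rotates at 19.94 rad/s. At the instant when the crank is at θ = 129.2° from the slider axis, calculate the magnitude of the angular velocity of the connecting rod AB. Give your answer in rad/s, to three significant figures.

ω = 19.94 rad/s
The rod makes angle φ with the slider axis where L sinφ = r sinθ; differentiating, L cosφ·φ̇ = r ω cosθ.
L cosφ = √(L² − r² sin²θ) = 0.28315 m.
|ω_rod| = r ω |cosθ| / √(L² − r² sin²θ) = 0.1122·19.94·0.63203/0.28315 = 4.9939 rad/s.

4.99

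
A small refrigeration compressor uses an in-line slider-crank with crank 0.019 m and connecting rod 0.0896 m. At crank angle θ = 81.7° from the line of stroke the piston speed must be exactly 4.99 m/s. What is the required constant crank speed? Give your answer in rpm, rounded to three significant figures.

For an in-line slider-crank, |v_piston| = rω|sinθ|·[1 + r cosθ/√(L² − r² sin²θ)].
With r = 0.019 m, L = 0.0896 m, θ = 81.7°: the bracketed kinematic factor |dx/dθ| = 0.01939 m.
ω = v/|dx/dθ| = 4.99/0.01939 = 257.35 rad/s.
N = 60ω/(2π) = 2457.6 rpm.

2460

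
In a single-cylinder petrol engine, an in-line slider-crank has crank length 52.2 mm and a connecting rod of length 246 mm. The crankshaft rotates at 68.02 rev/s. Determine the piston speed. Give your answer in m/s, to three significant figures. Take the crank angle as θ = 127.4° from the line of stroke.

15.4

ω = 2π·68 = 427.4 rad/s
For an in-line slider-crank, x = r cosθ + √(L² − r² sin²θ), so v = −rω sinθ·[1 + r cosθ/√(L² − r² sin²θ)].
With r = 0.0522 m, L = 0.246 m, θ = 127.4°: √(L² − r² sin²θ) = 0.24248 m.
v = −0.0522·427.4·0.79441·[1 + 0.0522·-0.60738/0.24248] = -15.406 m/s.
|v| = 15.406 m/s.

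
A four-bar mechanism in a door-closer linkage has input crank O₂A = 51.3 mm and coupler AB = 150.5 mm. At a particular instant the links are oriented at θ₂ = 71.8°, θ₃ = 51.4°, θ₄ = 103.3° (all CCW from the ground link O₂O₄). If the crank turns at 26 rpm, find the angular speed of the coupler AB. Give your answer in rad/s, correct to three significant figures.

ω₂ = 2.723 rad/s (from 26 rpm).
Differentiating the loop-closure r₂e^{iθ₂}+r₃e^{iθ₃}=r₁+r₄e^{iθ₄} gives r₂ω₂e^{iθ₂}+r₃ω₃e^{iθ₃}=r₄ω₄e^{iθ₄}.
Eliminating the other unknown: ω₃ = r₂ω₂ sin(θ₄−θ₂) / [r₃ sin(θ₃−θ₄)].
Numerator sine = +0.52250; denominator sine = -0.78694.
Result = 0.0513·2.723·(+0.52250) / (0.1505·(-0.78694)) = -0.61621 rad/s; magnitude 0.61621 rad/s.

0.616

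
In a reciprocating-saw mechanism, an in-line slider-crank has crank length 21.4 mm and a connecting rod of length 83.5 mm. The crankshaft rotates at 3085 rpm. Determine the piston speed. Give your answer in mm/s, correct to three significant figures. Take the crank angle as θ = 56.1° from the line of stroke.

ω = 2π·3085/60 = 323.1 rad/s
For an in-line slider-crank, x = r cosθ + √(L² − r² sin²θ), so v = −rω sinθ·[1 + r cosθ/√(L² − r² sin²θ)].
With r = 0.0214 m, L = 0.0835 m, θ = 56.1°: √(L² − r² sin²θ) = 0.081589 m.
v = −0.0214·323.1·0.83001·[1 + 0.0214·0.55775/0.081589] = -6.5777 m/s.
|v| = 6.5777 m/s = 6577.7 mm/s.

6580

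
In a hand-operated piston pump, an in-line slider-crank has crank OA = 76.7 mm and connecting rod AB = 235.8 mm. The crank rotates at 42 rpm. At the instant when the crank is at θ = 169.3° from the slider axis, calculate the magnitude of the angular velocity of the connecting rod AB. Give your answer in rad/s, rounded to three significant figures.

ω = 4.398 rad/s (converted from 42 rpm).
The rod makes angle φ with the slider axis where L sinφ = r sinθ; differentiating, L cosφ·φ̇ = r ω cosθ.
L cosφ = √(L² − r² sin²θ) = 0.23537 m.
|ω_rod| = r ω |cosθ| / √(L² − r² sin²θ) = 0.0767·4.398·0.98261/0.23537 = 1.4083 rad/s.

1.41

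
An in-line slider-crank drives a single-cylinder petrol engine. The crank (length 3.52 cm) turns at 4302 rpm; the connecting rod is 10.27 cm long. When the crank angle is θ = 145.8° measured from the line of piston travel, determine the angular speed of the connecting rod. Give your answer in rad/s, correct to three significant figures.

130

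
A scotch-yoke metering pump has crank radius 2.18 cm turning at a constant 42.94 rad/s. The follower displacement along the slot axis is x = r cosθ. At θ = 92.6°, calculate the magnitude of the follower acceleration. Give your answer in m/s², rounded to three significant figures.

1.82

ω = 42.94 rad/s
x = r cosθ ⇒ ẍ = −rω² cosθ (ω constant).
|a| = rω²|cosθ| = 0.0218·(42.94)²·|cos 92.6°| = 1.8234 m/s².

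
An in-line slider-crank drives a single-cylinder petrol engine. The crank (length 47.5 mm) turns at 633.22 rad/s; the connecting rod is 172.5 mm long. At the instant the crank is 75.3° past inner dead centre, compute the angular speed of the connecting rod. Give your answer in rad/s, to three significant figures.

ω = 633.2 rad/s
The rod makes angle φ with the slider axis where L sinφ = r sinθ; differentiating, L cosφ·φ̇ = r ω cosθ.
L cosφ = √(L² − r² sin²θ) = 0.16627 m.
|ω_rod| = r ω |cosθ| / √(L² − r² sin²θ) = 0.0475·633.2·0.25376/0.16627 = 45.905 rad/s.

45.9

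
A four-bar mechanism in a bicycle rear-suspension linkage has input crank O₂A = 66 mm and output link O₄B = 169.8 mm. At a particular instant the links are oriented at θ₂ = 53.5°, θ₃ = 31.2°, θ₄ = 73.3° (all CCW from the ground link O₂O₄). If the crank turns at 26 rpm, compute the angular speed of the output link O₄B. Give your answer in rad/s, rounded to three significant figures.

ω₂ = 2.723 rad/s (from 26 rpm).
Differentiating the loop-closure r₂e^{iθ₂}+r₃e^{iθ₃}=r₁+r₄e^{iθ₄} gives r₂ω₂e^{iθ₂}+r₃ω₃e^{iθ₃}=r₄ω₄e^{iθ₄}.
Eliminating the other unknown: ω₄ = r₂ω₂ sin(θ₂−θ₃) / [r₄ sin(θ₄−θ₃)].
Numerator sine = +0.37946; denominator sine = +0.67043.
Result = 0.066·2.723·(+0.37946) / (0.1698·(+0.67043)) = +0.59899 rad/s; magnitude 0.59899 rad/s.

0.599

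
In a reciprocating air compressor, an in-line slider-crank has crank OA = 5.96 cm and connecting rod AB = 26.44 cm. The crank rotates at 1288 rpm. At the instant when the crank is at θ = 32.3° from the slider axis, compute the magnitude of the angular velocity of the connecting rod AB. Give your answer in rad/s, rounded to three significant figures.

ω = 134.9 rad/s (converted from 1288 rpm).
The rod makes angle φ with the slider axis where L sinφ = r sinθ; differentiating, L cosφ·φ̇ = r ω cosθ.
L cosφ = √(L² − r² sin²θ) = 0.26247 m.
|ω_rod| = r ω |cosθ| / √(L² − r² sin²θ) = 0.0596·134.9·0.84526/0.26247 = 25.888 rad/s.

25.9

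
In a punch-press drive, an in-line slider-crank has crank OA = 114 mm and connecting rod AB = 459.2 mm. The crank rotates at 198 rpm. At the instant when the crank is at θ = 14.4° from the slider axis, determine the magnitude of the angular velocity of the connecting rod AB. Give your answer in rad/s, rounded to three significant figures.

5.00

ω = 20.73 rad/s (converted from 198 rpm).
The rod makes angle φ with the slider axis where L sinφ = r sinθ; differentiating, L cosφ·φ̇ = r ω cosθ.
L cosφ = √(L² − r² sin²θ) = 0.45832 m.
|ω_rod| = r ω |cosθ| / √(L² − r² sin²θ) = 0.114·20.73·0.96858/0.45832 = 4.9953 rad/s.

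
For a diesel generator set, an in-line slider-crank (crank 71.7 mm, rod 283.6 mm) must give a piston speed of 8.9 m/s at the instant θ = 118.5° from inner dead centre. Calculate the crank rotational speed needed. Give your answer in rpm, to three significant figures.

1540

For an in-line slider-crank, |v_piston| = rω|sinθ|·[1 + r cosθ/√(L² − r² sin²θ)].
With r = 0.0717 m, L = 0.2836 m, θ = 118.5°: the bracketed kinematic factor |dx/dθ| = 0.055215 m.
ω = v/|dx/dθ| = 8.9/0.055215 = 161.19 rad/s.
N = 60ω/(2π) = 1539.2 rpm.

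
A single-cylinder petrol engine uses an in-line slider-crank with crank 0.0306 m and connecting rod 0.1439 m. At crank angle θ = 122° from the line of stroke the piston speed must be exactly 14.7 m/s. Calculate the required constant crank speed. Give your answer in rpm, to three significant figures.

6110

For an in-line slider-crank, |v_piston| = rω|sinθ|·[1 + r cosθ/√(L² − r² sin²θ)].
With r = 0.0306 m, L = 0.1439 m, θ = 122°: the bracketed kinematic factor |dx/dθ| = 0.022977 m.
ω = v/|dx/dθ| = 14.7/0.022977 = 639.76 rad/s.
N = 60ω/(2π) = 6109.3 rpm.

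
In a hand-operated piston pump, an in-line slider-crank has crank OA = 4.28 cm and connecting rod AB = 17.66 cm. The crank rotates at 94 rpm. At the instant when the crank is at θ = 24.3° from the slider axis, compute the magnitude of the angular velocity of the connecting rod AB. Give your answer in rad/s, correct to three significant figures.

ω = 9.844 rad/s (converted from 94 rpm).
The rod makes angle φ with the slider axis where L sinφ = r sinθ; differentiating, L cosφ·φ̇ = r ω cosθ.
L cosφ = √(L² − r² sin²θ) = 0.17572 m.
|ω_rod| = r ω |cosθ| / √(L² − r² sin²θ) = 0.0428·9.844·0.91140/0.17572 = 2.1852 rad/s.

2.19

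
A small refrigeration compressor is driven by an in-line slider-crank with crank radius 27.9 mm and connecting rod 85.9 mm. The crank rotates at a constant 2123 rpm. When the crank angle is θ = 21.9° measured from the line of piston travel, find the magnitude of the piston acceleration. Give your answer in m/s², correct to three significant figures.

ω = 2π·2123/60 = 222.3 rad/s
x(θ) = r cosθ + √(L² − r² sin²θ); with ω constant, a = ω²·d²x/dθ².
d²x/dθ² = −r cosθ − r²(cos2θ)/√u − r⁴ sin²2θ/(4u^{3/2}),  u = L² − r² sin²θ = 0.00727052 m².
Substituting r = 0.0279 m, L = 0.0859 m, θ = 21.9°: d²x/dθ² = -0.032593 m.
a = ω²·d²x/dθ² = (222.3)²·(-0.032593) = -1610.9 m/s²;  |a| = 1610.9 m/s².

1610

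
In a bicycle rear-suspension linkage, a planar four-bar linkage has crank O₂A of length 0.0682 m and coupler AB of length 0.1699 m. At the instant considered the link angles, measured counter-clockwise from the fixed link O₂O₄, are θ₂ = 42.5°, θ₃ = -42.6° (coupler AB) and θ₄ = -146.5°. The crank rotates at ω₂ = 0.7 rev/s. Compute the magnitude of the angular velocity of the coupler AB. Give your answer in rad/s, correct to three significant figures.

0.285

ω₂ = 4.398 rad/s (from 0.7 rev/s).
Differentiating the loop-closure r₂e^{iθ₂}+r₃e^{iθ₃}=r₁+r₄e^{iθ₄} gives r₂ω₂e^{iθ₂}+r₃ω₃e^{iθ₃}=r₄ω₄e^{iθ₄}.
Eliminating the other unknown: ω₃ = r₂ω₂ sin(θ₄−θ₂) / [r₃ sin(θ₃−θ₄)].
Numerator sine = +0.15643; denominator sine = +0.97072.
Result = 0.0682·4.398·(+0.15643) / (0.1699·(+0.97072)) = +0.28452 rad/s; magnitude 0.28452 rad/s.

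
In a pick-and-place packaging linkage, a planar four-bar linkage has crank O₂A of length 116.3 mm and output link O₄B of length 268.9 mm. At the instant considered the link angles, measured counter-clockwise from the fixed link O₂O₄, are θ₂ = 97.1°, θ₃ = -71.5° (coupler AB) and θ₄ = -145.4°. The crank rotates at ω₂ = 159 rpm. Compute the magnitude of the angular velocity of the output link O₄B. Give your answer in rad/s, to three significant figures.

1.48

ω₂ = 16.65 rad/s (from 159 rpm).
Differentiating the loop-closure r₂e^{iθ₂}+r₃e^{iθ₃}=r₁+r₄e^{iθ₄} gives r₂ω₂e^{iθ₂}+r₃ω₃e^{iθ₃}=r₄ω₄e^{iθ₄}.
Eliminating the other unknown: ω₄ = r₂ω₂ sin(θ₂−θ₃) / [r₄ sin(θ₄−θ₃)].
Numerator sine = +0.19766; denominator sine = -0.96078.
Result = 0.1163·16.65·(+0.19766) / (0.2689·(-0.96078)) = -1.4815 rad/s; magnitude 1.4815 rad/s.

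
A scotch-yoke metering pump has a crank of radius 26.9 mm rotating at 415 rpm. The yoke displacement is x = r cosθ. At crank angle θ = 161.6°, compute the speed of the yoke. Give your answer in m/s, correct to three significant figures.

ω = 43.46 rad/s (from 415 rpm).
x = r cosθ ⇒ ẋ = −rω sinθ.
|v| = rω|sinθ| = 0.0269·43.46·|sin 161.6°| = 0.36901 m/s.

0.369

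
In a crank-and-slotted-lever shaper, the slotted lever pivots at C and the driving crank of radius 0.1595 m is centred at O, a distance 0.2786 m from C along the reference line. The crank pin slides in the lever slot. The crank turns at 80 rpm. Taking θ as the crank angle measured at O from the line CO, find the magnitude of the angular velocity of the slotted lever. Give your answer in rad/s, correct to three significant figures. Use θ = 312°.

2.84

ω = 8.378 rad/s (from 80 rpm).
Crank pin A relative to C: A = (d + r cosθ, r sinθ); lever angle φ = atan2(r sinθ, d + r cosθ).
Differentiating tanφ: φ̇ = rω(d cosθ + r)/(d² + r² + 2dr cosθ).
d² + r² + 2dr cosθ = |CA|² = 0.162526 m²;  d cosθ + r = +0.34592 m.
|ω_lever| = |0.1595·8.378·+0.34592| / 0.162526 = 2.844 rad/s.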